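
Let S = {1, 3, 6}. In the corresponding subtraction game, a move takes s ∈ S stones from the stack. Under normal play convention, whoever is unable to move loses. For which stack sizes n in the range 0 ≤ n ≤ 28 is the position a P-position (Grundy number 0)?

0, 2, 4, 9, 11, 13, 18, 20, 22, 27

n :  0  1  2  3  4  5  6  7  8  9 10 11 12 13 14 15 16 17 18 19 20 21 22 23 24 25 26 27 28
G :  0  1  0  1  0  1  2  3  2  0  1  0  1  0  1  2  3  2  0  1  0  1  0  1  2  3  2  0  1
P-positions are exactly the n with G(n) = 0.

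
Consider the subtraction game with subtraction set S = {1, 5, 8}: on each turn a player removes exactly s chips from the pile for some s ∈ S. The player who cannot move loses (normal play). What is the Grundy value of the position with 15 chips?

0

n :  0  1  2  3  4  5  6  7  8  9 10 11 12 13 14 15
G :  0  1  0  1  0  1  0  1  2  3  2  3  2  0  1  0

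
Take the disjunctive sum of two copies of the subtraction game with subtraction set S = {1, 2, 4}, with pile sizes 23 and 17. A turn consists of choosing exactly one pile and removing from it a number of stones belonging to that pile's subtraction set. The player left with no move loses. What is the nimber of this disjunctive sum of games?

All piles use S = {1, 2, 4}:
n :  0  1  2  3  4  5  6  7  8  9 10 11 12 13 14 15 16 17 18 19 20 21 22 23
G :  0  1  2  0  1  2  0  1  2  0  1  2  0  1  2  0  1  2  0  1  2  0  1  2
Pile A: G(23) = 2.
Pile B: G(17) = 2.
Combined Grundy value = 2 ⊕ 2 = 0.

0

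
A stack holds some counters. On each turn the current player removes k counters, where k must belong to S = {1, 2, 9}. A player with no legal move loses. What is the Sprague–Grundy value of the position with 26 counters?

0

G(0) = 0
G(1) = mex{0} = 1
G(2) = mex{1,0} = 2
G(3) = mex{2,1} = 0
G(4) = mex{0,2} = 1
G(5) = mex{1,0} = 2
G(6) = mex{2,1} = 0
G(7) = mex{0,2} = 1
G(8) = mex{1,0} = 2
G(9) = mex{2,1,0} = 3
G(10) = mex{3,2,1} = 0
G(11) = mex{0,3,2} = 1
G(12) = mex{1,0,0} = 2
G(13) = mex{2,1,1} = 0
G(14) = mex{0,2,2} = 1
G(15) = mex{1,0,0} = 2
G(16) = mex{2,1,1} = 0
G(17) = mex{0,2,2} = 1
G(18) = mex{1,0,3} = 2
G(19) = mex{2,1,0} = 3
G(20) = mex{3,2,1} = 0
G(21) = mex{0,3,2} = 1
G(22) = mex{1,0,0} = 2
G(23) = mex{2,1,1} = 0
G(24) = mex{0,2,2} = 1
G(25) = mex{1,0,0} = 2
G(26) = mex{2,1,1} = 0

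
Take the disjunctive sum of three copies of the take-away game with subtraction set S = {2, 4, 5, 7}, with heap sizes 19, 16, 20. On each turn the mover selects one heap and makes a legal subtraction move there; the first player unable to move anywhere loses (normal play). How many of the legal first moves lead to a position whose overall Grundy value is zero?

5

All heaps use S = {2, 4, 5, 7}:
n :  0  1  2  3  4  5  6  7  8  9 10 11 12 13 14 15 16 17 18 19 20
G :  0  0  1  1  2  2  3  3  4  0  0  1  1  2  2  3  3  4  0  0  1
Heap A: G(19) = 0.
Heap B: G(16) = 3.
Heap C: G(20) = 1.
Combined Grundy value = 0 ⊕ 3 ⊕ 1 = 2.
A winning move leaves total XOR = 0, i.e. changes one component's Grundy value g to g ⊕ X where X is the current total.
Heap A: need g' = 0⊕2 = 2. Options: 19−2→G=4, 19−4→G=3, 19−5→G=2, 19−7→G=1. Hits: 1.
Heap B: need g' = 3⊕2 = 1. Options: 16−2→G=2, 16−4→G=1, 16−5→G=1, 16−7→G=0. Hits: 2.
Heap C: need g' = 1⊕2 = 3. Options: 20−2→G=0, 20−4→G=3, 20−5→G=3, 20−7→G=2. Hits: 2.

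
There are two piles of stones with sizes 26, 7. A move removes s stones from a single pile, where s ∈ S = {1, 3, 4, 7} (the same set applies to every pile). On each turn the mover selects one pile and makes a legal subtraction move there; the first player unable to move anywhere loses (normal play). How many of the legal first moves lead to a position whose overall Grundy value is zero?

2

All piles use S = {1, 3, 4, 7}:
G(0) = 0
G(1) = mex{0} = 1
G(2) = mex{1} = 0
G(3) = mex{0,0} = 1
G(4) = mex{1,1,0} = 2
G(5) = mex{2,0,1} = 3
G(6) = mex{3,1,0} = 2
G(7) = mex{2,2,1,0} = 3
G(8) = mex{3,3,2,1} = 0
G(9) = mex{0,2,3,0} = 1
G(10) = mex{1,3,2,1} = 0
G(11) = mex{0,0,3,2} = 1
G(12) = mex{1,1,0,3} = 2
G(13) = mex{2,0,1,2} = 3
G(14) = mex{3,1,0,3} = 2
G(15) = mex{2,2,1,0} = 3
G(16) = mex{3,3,2,1} = 0
G(17) = mex{0,2,3,0} = 1
G(18) = mex{1,3,2,1} = 0
G(19) = mex{0,0,3,2} = 1
G(20) = mex{1,1,0,3} = 2
G(21) = mex{2,0,1,2} = 3
G(22) = mex{3,1,0,3} = 2
G(23) = mex{2,2,1,0} = 3
G(24) = mex{3,3,2,1} = 0
G(25) = mex{0,2,3,0} = 1
G(26) = mex{1,3,2,1} = 0
Pile A: G(26) = 0.
Pile B: G(7) = 3.
Combined Grundy value = 0 ⊕ 3 = 3.
A winning move leaves total XOR = 0, i.e. changes one component's Grundy value g to g ⊕ X where X is the current total.
Pile A: need g' = 0⊕3 = 3. Options: 26−1→G=1, 26−3→G=3, 26−4→G=2, 26−7→G=1. Hits: 1.
Pile B: need g' = 3⊕3 = 0. Options: 7−1→G=2, 7−3→G=2, 7−4→G=1, 7−7→G=0. Hits: 1.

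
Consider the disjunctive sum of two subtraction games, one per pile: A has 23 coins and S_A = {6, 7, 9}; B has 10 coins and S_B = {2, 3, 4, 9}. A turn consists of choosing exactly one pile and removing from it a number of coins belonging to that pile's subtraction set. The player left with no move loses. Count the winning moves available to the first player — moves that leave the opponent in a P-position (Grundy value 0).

2

Pile A, S = {6, 7, 9}:
n :  0  1  2  3  4  5  6  7  8  9 10 11 12 13 14 15 16 17 18 19 20 21 22 23
G :  0  0  0  0  0  0  1  1  1  1  1  1  2  2  2  0  0  0  0  0  0  1  1  1
G_A(23) = 1.
Pile B, S = {2, 3, 4, 9}:
n :  0  1  2  3  4  5  6  7  8  9 10
G :  0  0  1  1  2  2  0  0  1  1  2
G_B(10) = 2.
Combined Grundy value = 1 ⊕ 2 = 3.
A winning move leaves total XOR = 0, i.e. changes one component's Grundy value g to g ⊕ X where X is the current total.
Pile A: need g' = 1⊕3 = 2. Options: 23−6→G=0, 23−7→G=0, 23−9→G=2. Hits: 1.
Pile B: need g' = 2⊕3 = 1. Options: 10−2→G=1, 10−3→G=0, 10−4→G=0, 10−9→G=0. Hits: 1.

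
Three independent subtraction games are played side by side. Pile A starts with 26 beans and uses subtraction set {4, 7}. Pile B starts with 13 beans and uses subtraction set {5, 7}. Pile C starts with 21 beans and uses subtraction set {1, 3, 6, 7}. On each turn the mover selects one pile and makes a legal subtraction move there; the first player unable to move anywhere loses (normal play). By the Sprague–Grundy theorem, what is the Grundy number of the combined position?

2

Pile A, S = {4, 7}:
G(0) = 0
G(1) = mex{} = 0
G(2) = mex{} = 0
G(3) = mex{} = 0
G(4) = mex{0} = 1
G(5) = mex{0} = 1
G(6) = mex{0} = 1
G(7) = mex{0,0} = 1
G(8) = mex{1,0} = 2
G(9) = mex{1,0} = 2
G(10) = mex{1,0} = 2
G(11) = mex{1,1} = 0
G(12) = mex{2,1} = 0
G(13) = mex{2,1} = 0
G(14) = mex{2,1} = 0
G(15) = mex{0,2} = 1
G(16) = mex{0,2} = 1
G(17) = mex{0,2} = 1
G(18) = mex{0,0} = 1
G(19) = mex{1,0} = 2
G(20) = mex{1,0} = 2
G(21) = mex{1,0} = 2
G(22) = mex{1,1} = 0
G(23) = mex{2,1} = 0
G(24) = mex{2,1} = 0
G(25) = mex{2,1} = 0
G(26) = mex{0,2} = 1
G_A(26) = 1.
Pile B, S = {5, 7}:
n :  0  1  2  3  4  5  6  7  8  9 10 11 12 13
G :  0  0  0  0  0  1  1  1  1  1  2  2  0  0
G_B(13) = 0.
Pile C, S = {1, 3, 6, 7}:
n :  0  1  2  3  4  5  6  7  8  9 10 11 12 13 14 15 16 17 18 19 20 21
G :  0  1  0  1  0  1  2  3  2  3  2  3  0  1  0  1  0  1  2  3  2  3
G_C(21) = 3.
Combined Grundy value = 1 ⊕ 0 ⊕ 3 = 2.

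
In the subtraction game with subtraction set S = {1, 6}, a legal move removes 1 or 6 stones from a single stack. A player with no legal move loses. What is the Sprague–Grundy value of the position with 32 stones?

G(0) = 0
G(1) = mex{0} = 1
G(2) = mex{1} = 0
G(3) = mex{0} = 1
G(4) = mex{1} = 0
G(5) = mex{0} = 1
G(6) = mex{1,0} = 2
G(7) = mex{2,1} = 0
G(8) = mex{0,0} = 1
G(9) = mex{1,1} = 0
G(10) = mex{0,0} = 1
G(11) = mex{1,1} = 0
G(12) = mex{0,2} = 1
G(13) = mex{1,0} = 2
G(14) = mex{2,1} = 0
G(15) = mex{0,0} = 1
G(16) = mex{1,1} = 0
G(17) = mex{0,0} = 1
G(18) = mex{1,1} = 0
G(19) = mex{0,2} = 1
G(20) = mex{1,0} = 2
G(21) = mex{2,1} = 0
G(22) = mex{0,0} = 1
G(23) = mex{1,1} = 0
G(24) = mex{0,0} = 1
G(25) = mex{1,1} = 0
G(26) = mex{0,2} = 1
G(27) = mex{1,0} = 2
G(28) = mex{2,1} = 0
G(29) = mex{0,0} = 1
G(30) = mex{1,1} = 0
G(31) = mex{0,0} = 1
G(32) = mex{1,1} = 0

0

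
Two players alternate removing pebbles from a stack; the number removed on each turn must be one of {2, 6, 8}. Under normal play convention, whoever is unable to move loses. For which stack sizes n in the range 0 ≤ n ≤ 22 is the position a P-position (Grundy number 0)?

0, 1, 4, 5, 14, 15, 18, 19

n :  0  1  2  3  4  5  6  7  8  9 10 11 12 13 14 15 16 17 18 19 20 21 22
G :  0  0  1  1  0  0  1  1  2  2  3  3  2  2  0  0  1  1  0  0  1  1  2
P-positions are exactly the n with G(n) = 0.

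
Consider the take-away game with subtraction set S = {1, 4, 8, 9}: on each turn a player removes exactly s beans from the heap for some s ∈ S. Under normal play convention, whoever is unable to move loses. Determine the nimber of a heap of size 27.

3

G(0) = 0
G(1) = mex{0} = 1
G(2) = mex{1} = 0
G(3) = mex{0} = 1
G(4) = mex{1,0} = 2
G(5) = mex{2,1} = 0
G(6) = mex{0,0} = 1
G(7) = mex{1,1} = 0
G(8) = mex{0,2,0} = 1
G(9) = mex{1,0,1,0} = 2
G(10) = mex{2,1,0,1} = 3
G(11) = mex{3,0,1,0} = 2
G(12) = mex{2,1,2,1} = 0
G(13) = mex{0,2,0,2} = 1
G(14) = mex{1,3,1,0} = 2
G(15) = mex{2,2,0,1} = 3
G(16) = mex{3,0,1,0} = 2
G(17) = mex{2,1,2,1} = 0
G(18) = mex{0,2,3,2} = 1
G(19) = mex{1,3,2,3} = 0
G(20) = mex{0,2,0,2} = 1
G(21) = mex{1,0,1,0} = 2
G(22) = mex{2,1,2,1} = 0
G(23) = mex{0,0,3,2} = 1
G(24) = mex{1,1,2,3} = 0
G(25) = mex{0,2,0,2} = 1
G(26) = mex{1,0,1,0} = 2
G(27) = mex{2,1,0,1} = 3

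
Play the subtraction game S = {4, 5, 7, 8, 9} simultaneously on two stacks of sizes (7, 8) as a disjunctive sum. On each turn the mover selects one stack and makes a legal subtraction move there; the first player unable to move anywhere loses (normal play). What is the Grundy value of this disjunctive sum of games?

All stacks use S = {4, 5, 7, 8, 9}:
n : 0 1 2 3 4 5 6 7 8
G : 0 0 0 0 1 1 1 1 2
Stack A: G(7) = 1.
Stack B: G(8) = 2.
Combined Grundy value = 1 ⊕ 2 = 3.

3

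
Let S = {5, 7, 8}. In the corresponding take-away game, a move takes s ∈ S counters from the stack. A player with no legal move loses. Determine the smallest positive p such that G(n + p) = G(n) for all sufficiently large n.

13

G(0) = 0
G(1) = mex{} = 0
G(2) = mex{} = 0
G(3) = mex{} = 0
G(4) = mex{} = 0
G(5) = mex{0} = 1
G(6) = mex{0} = 1
G(7) = mex{0,0} = 1
G(8) = mex{0,0,0} = 1
G(9) = mex{0,0,0} = 1
G(10) = mex{1,0,0} = 2
G(11) = mex{1,0,0} = 2
G(12) = mex{1,1,0} = 2
G(13) = mex{1,1,1} = 0
G(14) = mex{1,1,1} = 0
G(15) = mex{2,1,1} = 0
G(16) = mex{2,1,1} = 0
G(17) = mex{2,2,1} = 0
G(18) = mex{0,2,2} = 1
G(19) = mex{0,2,2} = 1
G(20) = mex{0,0,2} = 1
G(21) = mex{0,0,0} = 1
G(22) = mex{0,0,0} = 1
G(23) = mex{1,0,0} = 2
G(24) = mex{1,0,0} = 2
G(25) = mex{1,1,0} = 2
G(26) = mex{1,1,1} = 0
G(27) = mex{1,1,1} = 0
G(n+13) = G(n) holds for n = 0,…,7 (a full window of length max(S) = 8), so the sequence is purely periodic with period 13.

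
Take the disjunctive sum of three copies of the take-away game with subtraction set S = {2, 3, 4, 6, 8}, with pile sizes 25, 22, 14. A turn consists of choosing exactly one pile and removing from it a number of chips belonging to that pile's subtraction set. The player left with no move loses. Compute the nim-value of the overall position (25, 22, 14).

All piles use S = {2, 3, 4, 6, 8}:
n :  0  1  2  3  4  5  6  7  8  9 10 11 12 13 14 15 16 17 18 19 20 21 22 23 24 25
G :  0  0  1  1  2  2  3  3  4  4  0  0  1  1  2  2  3  3  4  4  0  0  1  1  2  2
Pile A: G(25) = 2.
Pile B: G(22) = 1.
Pile C: G(14) = 2.
Combined Grundy value = 2 ⊕ 1 ⊕ 2 = 1.

1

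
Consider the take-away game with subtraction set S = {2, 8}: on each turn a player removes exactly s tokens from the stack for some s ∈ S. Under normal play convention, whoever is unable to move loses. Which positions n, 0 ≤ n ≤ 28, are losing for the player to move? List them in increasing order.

0, 1, 4, 5, 10, 11, 14, 15, 20, 21, 24, 25

n :  0  1  2  3  4  5  6  7  8  9 10 11 12 13 14 15 16 17 18 19 20 21 22 23 24 25 26 27 28
G :  0  0  1  1  0  0  1  1  2  2  0  0  1  1  0  0  1  1  2  2  0  0  1  1  0  0  1  1  2
P-positions are exactly the n with G(n) = 0.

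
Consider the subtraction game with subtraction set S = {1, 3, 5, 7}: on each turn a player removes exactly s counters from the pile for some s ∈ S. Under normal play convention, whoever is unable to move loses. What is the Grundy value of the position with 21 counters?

1

G(0) = 0
G(1) = mex{0} = 1
G(2) = mex{1} = 0
G(3) = mex{0,0} = 1
G(4) = mex{1,1} = 0
G(5) = mex{0,0,0} = 1
G(6) = mex{1,1,1} = 0
G(7) = mex{0,0,0,0} = 1
G(8) = mex{1,1,1,1} = 0
G(9) = mex{0,0,0,0} = 1
G(10) = mex{1,1,1,1} = 0
G(11) = mex{0,0,0,0} = 1
G(12) = mex{1,1,1,1} = 0
G(13) = mex{0,0,0,0} = 1
G(14) = mex{1,1,1,1} = 0
G(15) = mex{0,0,0,0} = 1
G(16) = mex{1,1,1,1} = 0
G(17) = mex{0,0,0,0} = 1
G(18) = mex{1,1,1,1} = 0
G(19) = mex{0,0,0,0} = 1
G(20) = mex{1,1,1,1} = 0
G(21) = mex{0,0,0,0} = 1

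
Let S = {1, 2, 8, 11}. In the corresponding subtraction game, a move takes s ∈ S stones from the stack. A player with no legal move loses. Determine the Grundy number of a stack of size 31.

G(0) = 0
G(1) = mex{0} = 1
G(2) = mex{1,0} = 2
G(3) = mex{2,1} = 0
G(4) = mex{0,2} = 1
G(5) = mex{1,0} = 2
G(6) = mex{2,1} = 0
G(7) = mex{0,2} = 1
G(8) = mex{1,0,0} = 2
G(9) = mex{2,1,1} = 0
G(10) = mex{0,2,2} = 1
G(11) = mex{1,0,0,0} = 2
G(12) = mex{2,1,1,1} = 0
G(13) = mex{0,2,2,2} = 1
G(14) = mex{1,0,0,0} = 2
G(15) = mex{2,1,1,1} = 0
G(16) = mex{0,2,2,2} = 1
G(17) = mex{1,0,0,0} = 2
G(18) = mex{2,1,1,1} = 0
G(19) = mex{0,2,2,2} = 1
G(20) = mex{1,0,0,0} = 2
G(21) = mex{2,1,1,1} = 0
G(22) = mex{0,2,2,2} = 1
G(23) = mex{1,0,0,0} = 2
G(24) = mex{2,1,1,1} = 0
G(25) = mex{0,2,2,2} = 1
G(26) = mex{1,0,0,0} = 2
G(27) = mex{2,1,1,1} = 0
G(28) = mex{0,2,2,2} = 1
G(29) = mex{1,0,0,0} = 2
G(30) = mex{2,1,1,1} = 0
G(31) = mex{0,2,2,2} = 1

1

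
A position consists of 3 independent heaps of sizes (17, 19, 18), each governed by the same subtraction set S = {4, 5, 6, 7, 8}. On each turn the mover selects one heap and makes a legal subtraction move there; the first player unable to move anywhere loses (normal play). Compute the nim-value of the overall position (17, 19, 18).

1

All heaps use S = {4, 5, 6, 7, 8}:
n :  0  1  2  3  4  5  6  7  8  9 10 11 12 13 14 15 16 17 18 19
G :  0  0  0  0  1  1  1  1  2  2  2  2  0  0  0  0  1  1  1  1
Heap A: G(17) = 1.
Heap B: G(19) = 1.
Heap C: G(18) = 1.
Combined Grundy value = 1 ⊕ 1 ⊕ 1 = 1.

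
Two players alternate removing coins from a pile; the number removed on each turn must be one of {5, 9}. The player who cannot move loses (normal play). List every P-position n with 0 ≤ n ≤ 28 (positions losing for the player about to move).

0, 1, 2, 3, 4, 14, 15, 16, 17, 18, 28

G(0) = 0
G(1) = mex{} = 0
G(2) = mex{} = 0
G(3) = mex{} = 0
G(4) = mex{} = 0
G(5) = mex{0} = 1
G(6) = mex{0} = 1
G(7) = mex{0} = 1
G(8) = mex{0} = 1
G(9) = mex{0,0} = 1
G(10) = mex{1,0} = 2
G(11) = mex{1,0} = 2
G(12) = mex{1,0} = 2
G(13) = mex{1,0} = 2
G(14) = mex{1,1} = 0
G(15) = mex{2,1} = 0
G(16) = mex{2,1} = 0
G(17) = mex{2,1} = 0
G(18) = mex{2,1} = 0
G(19) = mex{0,2} = 1
G(20) = mex{0,2} = 1
G(21) = mex{0,2} = 1
G(22) = mex{0,2} = 1
G(23) = mex{0,0} = 1
G(24) = mex{1,0} = 2
G(25) = mex{1,0} = 2
G(26) = mex{1,0} = 2
G(27) = mex{1,0} = 2
G(28) = mex{1,1} = 0
P-positions are exactly the n with G(n) = 0.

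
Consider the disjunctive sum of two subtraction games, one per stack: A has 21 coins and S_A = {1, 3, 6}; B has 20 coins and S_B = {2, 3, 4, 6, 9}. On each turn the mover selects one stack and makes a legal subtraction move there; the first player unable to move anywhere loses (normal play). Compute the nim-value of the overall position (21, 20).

Stack A, S = {1, 3, 6}:
G(0) = 0
G(1) = mex{0} = 1
G(2) = mex{1} = 0
G(3) = mex{0,0} = 1
G(4) = mex{1,1} = 0
G(5) = mex{0,0} = 1
G(6) = mex{1,1,0} = 2
G(7) = mex{2,0,1} = 3
G(8) = mex{3,1,0} = 2
G(9) = mex{2,2,1} = 0
G(10) = mex{0,3,0} = 1
G(11) = mex{1,2,1} = 0
G(12) = mex{0,0,2} = 1
G(13) = mex{1,1,3} = 0
G(14) = mex{0,0,2} = 1
G(15) = mex{1,1,0} = 2
G(16) = mex{2,0,1} = 3
G(17) = mex{3,1,0} = 2
G(18) = mex{2,2,1} = 0
G(19) = mex{0,3,0} = 1
G(20) = mex{1,2,1} = 0
G(21) = mex{0,0,2} = 1
G_A(21) = 1.
Stack B, S = {2, 3, 4, 6, 9}:
G(0) = 0
G(1) = mex{} = 0
G(2) = mex{0} = 1
G(3) = mex{0,0} = 1
G(4) = mex{1,0,0} = 2
G(5) = mex{1,1,0} = 2
G(6) = mex{2,1,1,0} = 3
G(7) = mex{2,2,1,0} = 3
G(8) = mex{3,2,2,1} = 0
G(9) = mex{3,3,2,1,0} = 4
G(10) = mex{0,3,3,2,0} = 1
G(11) = mex{4,0,3,2,1} = 5
G(12) = mex{1,4,0,3,1} = 2
G(13) = mex{5,1,4,3,2} = 0
G(14) = mex{2,5,1,0,2} = 3
G(15) = mex{0,2,5,4,3} = 1
G(16) = mex{3,0,2,1,3} = 4
G(17) = mex{1,3,0,5,0} = 2
G(18) = mex{4,1,3,2,4} = 0
G(19) = mex{2,4,1,0,1} = 3
G(20) = mex{0,2,4,3,5} = 1
G_B(20) = 1.
Combined Grundy value = 1 ⊕ 1 = 0.

0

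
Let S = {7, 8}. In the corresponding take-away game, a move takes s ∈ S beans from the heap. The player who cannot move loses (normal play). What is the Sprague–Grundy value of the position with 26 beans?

G(0) = 0
G(1) = mex{} = 0
G(2) = mex{} = 0
G(3) = mex{} = 0
G(4) = mex{} = 0
G(5) = mex{} = 0
G(6) = mex{} = 0
G(7) = mex{0} = 1
G(8) = mex{0,0} = 1
G(9) = mex{0,0} = 1
G(10) = mex{0,0} = 1
G(11) = mex{0,0} = 1
G(12) = mex{0,0} = 1
G(13) = mex{0,0} = 1
G(14) = mex{1,0} = 2
G(15) = mex{1,1} = 0
G(16) = mex{1,1} = 0
G(17) = mex{1,1} = 0
G(18) = mex{1,1} = 0
G(19) = mex{1,1} = 0
G(20) = mex{1,1} = 0
G(21) = mex{2,1} = 0
G(22) = mex{0,2} = 1
G(23) = mex{0,0} = 1
G(24) = mex{0,0} = 1
G(25) = mex{0,0} = 1
G(26) = mex{0,0} = 1

1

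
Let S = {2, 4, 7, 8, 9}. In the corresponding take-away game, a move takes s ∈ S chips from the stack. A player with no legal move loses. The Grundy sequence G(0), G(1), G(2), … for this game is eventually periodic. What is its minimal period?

G(0) = 0
G(1) = mex{} = 0
G(2) = mex{0} = 1
G(3) = mex{0} = 1
G(4) = mex{1,0} = 2
G(5) = mex{1,0} = 2
G(6) = mex{2,1} = 0
G(7) = mex{2,1,0} = 3
G(8) = mex{0,2,0,0} = 1
G(9) = mex{3,2,1,0,0} = 4
G(10) = mex{1,0,1,1,0} = 2
G(11) = mex{4,3,2,1,1} = 0
G(12) = mex{2,1,2,2,1} = 0
G(13) = mex{0,4,0,2,2} = 1
G(14) = mex{0,2,3,0,2} = 1
G(15) = mex{1,0,1,3,0} = 2
G(16) = mex{1,0,4,1,3} = 2
G(17) = mex{2,1,2,4,1} = 0
G(18) = mex{2,1,0,2,4} = 3
G(19) = mex{0,2,0,0,2} = 1
G(20) = mex{3,2,1,0,0} = 4
G(21) = mex{1,0,1,1,0} = 2
G(22) = mex{4,3,2,1,1} = 0
G(23) = mex{2,1,2,2,1} = 0
G(n+11) = G(n) holds for n = 0,…,8 (a full window of length max(S) = 9), so the sequence is purely periodic with period 11.

11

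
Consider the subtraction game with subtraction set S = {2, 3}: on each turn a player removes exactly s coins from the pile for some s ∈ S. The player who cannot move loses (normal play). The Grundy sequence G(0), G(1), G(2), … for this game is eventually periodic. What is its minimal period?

5

n :  0  1  2  3  4  5  6  7  8  9 10 11 12 13 14
G :  0  0  1  1  2  0  0  1  1  2  0  0  1  1  2
G(n+5) = G(n) holds for n = 0,…,2 (a full window of length max(S) = 3), so the sequence is purely periodic with period 5.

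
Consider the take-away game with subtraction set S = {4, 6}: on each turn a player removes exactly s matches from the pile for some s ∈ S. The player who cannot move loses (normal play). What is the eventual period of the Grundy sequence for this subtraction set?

n :  0  1  2  3  4  5  6  7  8  9 10 11 12 13 14 15 16 17 18 19 20 21
G :  0  0  0  0  1  1  1  1  2  2  0  0  0  0  1  1  1  1  2  2  0  0
G(n+10) = G(n) holds for n = 0,…,5 (a full window of length max(S) = 6), so the sequence is purely periodic with period 10.

10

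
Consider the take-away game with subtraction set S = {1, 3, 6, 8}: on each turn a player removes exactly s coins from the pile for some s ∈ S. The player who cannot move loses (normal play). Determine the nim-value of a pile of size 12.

1

G(0) = 0
G(1) = mex{0} = 1
G(2) = mex{1} = 0
G(3) = mex{0,0} = 1
G(4) = mex{1,1} = 0
G(5) = mex{0,0} = 1
G(6) = mex{1,1,0} = 2
G(7) = mex{2,0,1} = 3
G(8) = mex{3,1,0,0} = 2
G(9) = mex{2,2,1,1} = 0
G(10) = mex{0,3,0,0} = 1
G(11) = mex{1,2,1,1} = 0
G(12) = mex{0,0,2,0} = 1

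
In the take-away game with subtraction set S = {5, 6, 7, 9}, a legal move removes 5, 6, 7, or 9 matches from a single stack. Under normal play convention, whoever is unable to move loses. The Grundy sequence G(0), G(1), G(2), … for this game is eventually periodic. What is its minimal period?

14

n :  0  1  2  3  4  5  6  7  8  9 10 11 12 13 14 15 16 17 18 19 20 21 22 23 24 25 26 27 28 29
G :  0  0  0  0  0  1  1  1  1  1  2  2  2  2  0  0  0  0  0  1  1  1  1  1  2  2  2  2  0  0
G(n+14) = G(n) holds for n = 0,…,8 (a full window of length max(S) = 9), so the sequence is purely periodic with period 14.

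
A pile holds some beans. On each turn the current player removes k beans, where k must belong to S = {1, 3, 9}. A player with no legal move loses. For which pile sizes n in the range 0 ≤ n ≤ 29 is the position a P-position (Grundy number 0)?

0, 2, 4, 6, 8, 10, 12, 14, 16, 18, 20, 22, 24, 26, 28

G(0) = 0
G(1) = mex{0} = 1
G(2) = mex{1} = 0
G(3) = mex{0,0} = 1
G(4) = mex{1,1} = 0
G(5) = mex{0,0} = 1
G(6) = mex{1,1} = 0
G(7) = mex{0,0} = 1
G(8) = mex{1,1} = 0
G(9) = mex{0,0,0} = 1
G(10) = mex{1,1,1} = 0
G(11) = mex{0,0,0} = 1
G(12) = mex{1,1,1} = 0
G(13) = mex{0,0,0} = 1
G(14) = mex{1,1,1} = 0
G(15) = mex{0,0,0} = 1
G(16) = mex{1,1,1} = 0
G(17) = mex{0,0,0} = 1
G(18) = mex{1,1,1} = 0
G(19) = mex{0,0,0} = 1
G(20) = mex{1,1,1} = 0
G(21) = mex{0,0,0} = 1
G(22) = mex{1,1,1} = 0
G(23) = mex{0,0,0} = 1
G(24) = mex{1,1,1} = 0
G(25) = mex{0,0,0} = 1
G(26) = mex{1,1,1} = 0
G(27) = mex{0,0,0} = 1
G(28) = mex{1,1,1} = 0
G(29) = mex{0,0,0} = 1
P-positions are exactly the n with G(n) = 0.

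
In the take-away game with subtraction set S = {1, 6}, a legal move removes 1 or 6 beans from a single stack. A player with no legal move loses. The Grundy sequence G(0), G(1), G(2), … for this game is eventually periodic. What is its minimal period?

G(0) = 0
G(1) = mex{0} = 1
G(2) = mex{1} = 0
G(3) = mex{0} = 1
G(4) = mex{1} = 0
G(5) = mex{0} = 1
G(6) = mex{1,0} = 2
G(7) = mex{2,1} = 0
G(8) = mex{0,0} = 1
G(9) = mex{1,1} = 0
G(10) = mex{0,0} = 1
G(11) = mex{1,1} = 0
G(12) = mex{0,2} = 1
G(13) = mex{1,0} = 2
G(14) = mex{2,1} = 0
G(15) = mex{0,0} = 1
G(n+7) = G(n) holds for n = 0,…,5 (a full window of length max(S) = 6), so the sequence is purely periodic with period 7.

7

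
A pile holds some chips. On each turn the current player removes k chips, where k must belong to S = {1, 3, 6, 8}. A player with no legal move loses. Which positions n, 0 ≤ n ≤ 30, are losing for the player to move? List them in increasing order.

G(0) = 0
G(1) = mex{0} = 1
G(2) = mex{1} = 0
G(3) = mex{0,0} = 1
G(4) = mex{1,1} = 0
G(5) = mex{0,0} = 1
G(6) = mex{1,1,0} = 2
G(7) = mex{2,0,1} = 3
G(8) = mex{3,1,0,0} = 2
G(9) = mex{2,2,1,1} = 0
G(10) = mex{0,3,0,0} = 1
G(11) = mex{1,2,1,1} = 0
G(12) = mex{0,0,2,0} = 1
G(13) = mex{1,1,3,1} = 0
G(14) = mex{0,0,2,2} = 1
G(15) = mex{1,1,0,3} = 2
G(16) = mex{2,0,1,2} = 3
G(17) = mex{3,1,0,0} = 2
G(18) = mex{2,2,1,1} = 0
G(19) = mex{0,3,0,0} = 1
G(20) = mex{1,2,1,1} = 0
G(21) = mex{0,0,2,0} = 1
G(22) = mex{1,1,3,1} = 0
G(23) = mex{0,0,2,2} = 1
G(24) = mex{1,1,0,3} = 2
G(25) = mex{2,0,1,2} = 3
G(26) = mex{3,1,0,0} = 2
G(27) = mex{2,2,1,1} = 0
G(28) = mex{0,3,0,0} = 1
G(29) = mex{1,2,1,1} = 0
G(30) = mex{0,0,2,0} = 1
P-positions are exactly the n with G(n) = 0.

0, 2, 4, 9, 11, 13, 18, 20, 22, 27, 29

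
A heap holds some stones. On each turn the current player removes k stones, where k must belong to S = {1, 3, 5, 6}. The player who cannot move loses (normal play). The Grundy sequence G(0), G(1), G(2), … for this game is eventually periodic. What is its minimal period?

G(0) = 0
G(1) = mex{0} = 1
G(2) = mex{1} = 0
G(3) = mex{0,0} = 1
G(4) = mex{1,1} = 0
G(5) = mex{0,0,0} = 1
G(6) = mex{1,1,1,0} = 2
G(7) = mex{2,0,0,1} = 3
G(8) = mex{3,1,1,0} = 2
G(9) = mex{2,2,0,1} = 3
G(10) = mex{3,3,1,0} = 2
G(11) = mex{2,2,2,1} = 0
G(12) = mex{0,3,3,2} = 1
G(13) = mex{1,2,2,3} = 0
G(14) = mex{0,0,3,2} = 1
G(15) = mex{1,1,2,3} = 0
G(16) = mex{0,0,0,2} = 1
G(17) = mex{1,1,1,0} = 2
G(18) = mex{2,0,0,1} = 3
G(19) = mex{3,1,1,0} = 2
G(20) = mex{2,2,0,1} = 3
G(21) = mex{3,3,1,0} = 2
G(22) = mex{2,2,2,1} = 0
G(23) = mex{0,3,3,2} = 1
G(n+11) = G(n) holds for n = 0,…,5 (a full window of length max(S) = 6), so the sequence is purely periodic with period 11.

11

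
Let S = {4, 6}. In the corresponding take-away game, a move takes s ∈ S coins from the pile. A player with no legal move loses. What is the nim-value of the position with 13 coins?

n :  0  1  2  3  4  5  6  7  8  9 10 11 12 13
G :  0  0  0  0  1  1  1  1  2  2  0  0  0  0

0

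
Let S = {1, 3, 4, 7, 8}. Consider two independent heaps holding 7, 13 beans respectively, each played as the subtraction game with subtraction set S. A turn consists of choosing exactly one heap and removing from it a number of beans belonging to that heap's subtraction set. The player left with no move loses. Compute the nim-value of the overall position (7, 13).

All heaps use S = {1, 3, 4, 7, 8}:
n :  0  1  2  3  4  5  6  7  8  9 10 11 12 13
G :  0  1  0  1  2  3  2  3  4  5  4  0  1  0
Heap A: G(7) = 3.
Heap B: G(13) = 0.
Combined Grundy value = 3 ⊕ 0 = 3.

3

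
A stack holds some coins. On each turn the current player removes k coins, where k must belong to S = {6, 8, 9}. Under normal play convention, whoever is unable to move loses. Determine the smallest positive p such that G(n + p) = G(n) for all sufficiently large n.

G(0) = 0
G(1) = mex{} = 0
G(2) = mex{} = 0
G(3) = mex{} = 0
G(4) = mex{} = 0
G(5) = mex{} = 0
G(6) = mex{0} = 1
G(7) = mex{0} = 1
G(8) = mex{0,0} = 1
G(9) = mex{0,0,0} = 1
G(10) = mex{0,0,0} = 1
G(11) = mex{0,0,0} = 1
G(12) = mex{1,0,0} = 2
G(13) = mex{1,0,0} = 2
G(14) = mex{1,1,0} = 2
G(15) = mex{1,1,1} = 0
G(16) = mex{1,1,1} = 0
G(17) = mex{1,1,1} = 0
G(18) = mex{2,1,1} = 0
G(19) = mex{2,1,1} = 0
G(20) = mex{2,2,1} = 0
G(21) = mex{0,2,2} = 1
G(22) = mex{0,2,2} = 1
G(23) = mex{0,0,2} = 1
G(24) = mex{0,0,0} = 1
G(25) = mex{0,0,0} = 1
G(26) = mex{0,0,0} = 1
G(27) = mex{1,0,0} = 2
G(28) = mex{1,0,0} = 2
G(29) = mex{1,1,0} = 2
G(30) = mex{1,1,1} = 0
G(31) = mex{1,1,1} = 0
G(n+15) = G(n) holds for n = 0,…,8 (a full window of length max(S) = 9), so the sequence is purely periodic with period 15.

15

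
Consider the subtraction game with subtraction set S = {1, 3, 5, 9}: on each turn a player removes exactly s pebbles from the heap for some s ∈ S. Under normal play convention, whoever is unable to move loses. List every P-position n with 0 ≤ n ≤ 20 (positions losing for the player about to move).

0, 2, 4, 6, 8, 10, 12, 14, 16, 18, 20

G(0) = 0
G(1) = mex{0} = 1
G(2) = mex{1} = 0
G(3) = mex{0,0} = 1
G(4) = mex{1,1} = 0
G(5) = mex{0,0,0} = 1
G(6) = mex{1,1,1} = 0
G(7) = mex{0,0,0} = 1
G(8) = mex{1,1,1} = 0
G(9) = mex{0,0,0,0} = 1
G(10) = mex{1,1,1,1} = 0
G(11) = mex{0,0,0,0} = 1
G(12) = mex{1,1,1,1} = 0
G(13) = mex{0,0,0,0} = 1
G(14) = mex{1,1,1,1} = 0
G(15) = mex{0,0,0,0} = 1
G(16) = mex{1,1,1,1} = 0
G(17) = mex{0,0,0,0} = 1
G(18) = mex{1,1,1,1} = 0
G(19) = mex{0,0,0,0} = 1
G(20) = mex{1,1,1,1} = 0
P-positions are exactly the n with G(n) = 0.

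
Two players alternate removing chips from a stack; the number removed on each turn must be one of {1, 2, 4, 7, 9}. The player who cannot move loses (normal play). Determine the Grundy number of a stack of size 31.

3

n :  0  1  2  3  4  5  6  7  8  9 10 11 12 13 14 15 16 17 18 19 20 21 22 23 24 25 26 27 28 29 30 31
G :  0  1  2  0  1  2  0  1  2  3  4  0  1  2  0  1  2  0  1  2  3  4  0  1  2  0  1  2  0  1  2  3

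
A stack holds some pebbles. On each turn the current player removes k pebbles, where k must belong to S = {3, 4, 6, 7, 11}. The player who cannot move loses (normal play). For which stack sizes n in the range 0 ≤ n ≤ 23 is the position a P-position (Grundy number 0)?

G(0) = 0
G(1) = mex{} = 0
G(2) = mex{} = 0
G(3) = mex{0} = 1
G(4) = mex{0,0} = 1
G(5) = mex{0,0} = 1
G(6) = mex{1,0,0} = 2
G(7) = mex{1,1,0,0} = 2
G(8) = mex{1,1,0,0} = 2
G(9) = mex{2,1,1,0} = 3
G(10) = mex{2,2,1,1} = 0
G(11) = mex{2,2,1,1,0} = 3
G(12) = mex{3,2,2,1,0} = 4
G(13) = mex{0,3,2,2,0} = 1
G(14) = mex{3,0,2,2,1} = 4
G(15) = mex{4,3,3,2,1} = 0
G(16) = mex{1,4,0,3,1} = 2
G(17) = mex{4,1,3,0,2} = 5
G(18) = mex{0,4,4,3,2} = 1
G(19) = mex{2,0,1,4,2} = 3
G(20) = mex{5,2,4,1,3} = 0
G(21) = mex{1,5,0,4,0} = 2
G(22) = mex{3,1,2,0,3} = 4
G(23) = mex{0,3,5,2,4} = 1
P-positions are exactly the n with G(n) = 0.

0, 1, 2, 10, 15, 20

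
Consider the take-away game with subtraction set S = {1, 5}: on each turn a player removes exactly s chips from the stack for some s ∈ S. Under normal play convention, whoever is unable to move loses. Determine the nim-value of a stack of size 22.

0

n :  0  1  2  3  4  5  6  7  8  9 10 11 12 13 14 15 16 17 18 19 20 21 22
G :  0  1  0  1  0  1  0  1  0  1  0  1  0  1  0  1  0  1  0  1  0  1  0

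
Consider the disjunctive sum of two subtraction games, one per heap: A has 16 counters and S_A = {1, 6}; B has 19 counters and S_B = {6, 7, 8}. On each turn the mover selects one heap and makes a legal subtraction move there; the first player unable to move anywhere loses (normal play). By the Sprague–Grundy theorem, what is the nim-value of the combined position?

Heap A, S = {1, 6}:
G(0) = 0
G(1) = mex{0} = 1
G(2) = mex{1} = 0
G(3) = mex{0} = 1
G(4) = mex{1} = 0
G(5) = mex{0} = 1
G(6) = mex{1,0} = 2
G(7) = mex{2,1} = 0
G(8) = mex{0,0} = 1
G(9) = mex{1,1} = 0
G(10) = mex{0,0} = 1
G(11) = mex{1,1} = 0
G(12) = mex{0,2} = 1
G(13) = mex{1,0} = 2
G(14) = mex{2,1} = 0
G(15) = mex{0,0} = 1
G(16) = mex{1,1} = 0
G_A(16) = 0.
Heap B, S = {6, 7, 8}:
G(0) = 0
G(1) = mex{} = 0
G(2) = mex{} = 0
G(3) = mex{} = 0
G(4) = mex{} = 0
G(5) = mex{} = 0
G(6) = mex{0} = 1
G(7) = mex{0,0} = 1
G(8) = mex{0,0,0} = 1
G(9) = mex{0,0,0} = 1
G(10) = mex{0,0,0} = 1
G(11) = mex{0,0,0} = 1
G(12) = mex{1,0,0} = 2
G(13) = mex{1,1,0} = 2
G(14) = mex{1,1,1} = 0
G(15) = mex{1,1,1} = 0
G(16) = mex{1,1,1} = 0
G(17) = mex{1,1,1} = 0
G(18) = mex{2,1,1} = 0
G(19) = mex{2,2,1} = 0
G_B(19) = 0.
Combined Grundy value = 0 ⊕ 0 = 0.

0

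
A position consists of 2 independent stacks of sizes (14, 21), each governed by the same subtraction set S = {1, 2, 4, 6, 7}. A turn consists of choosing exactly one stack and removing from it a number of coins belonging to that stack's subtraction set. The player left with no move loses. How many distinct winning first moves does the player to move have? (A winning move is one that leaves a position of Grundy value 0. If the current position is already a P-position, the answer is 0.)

All stacks use S = {1, 2, 4, 6, 7}:
G(0) = 0
G(1) = mex{0} = 1
G(2) = mex{1,0} = 2
G(3) = mex{2,1} = 0
G(4) = mex{0,2,0} = 1
G(5) = mex{1,0,1} = 2
G(6) = mex{2,1,2,0} = 3
G(7) = mex{3,2,0,1,0} = 4
G(8) = mex{4,3,1,2,1} = 0
G(9) = mex{0,4,2,0,2} = 1
G(10) = mex{1,0,3,1,0} = 2
G(11) = mex{2,1,4,2,1} = 0
G(12) = mex{0,2,0,3,2} = 1
G(13) = mex{1,0,1,4,3} = 2
G(14) = mex{2,1,2,0,4} = 3
G(15) = mex{3,2,0,1,0} = 4
G(16) = mex{4,3,1,2,1} = 0
G(17) = mex{0,4,2,0,2} = 1
G(18) = mex{1,0,3,1,0} = 2
G(19) = mex{2,1,4,2,1} = 0
G(20) = mex{0,2,0,3,2} = 1
G(21) = mex{1,0,1,4,3} = 2
Stack A: G(14) = 3.
Stack B: G(21) = 2.
Combined Grundy value = 3 ⊕ 2 = 1.
A winning move leaves total XOR = 0, i.e. changes one component's Grundy value g to g ⊕ X where X is the current total.
Stack A: need g' = 3⊕1 = 2. Options: 14−1→G=2, 14−2→G=1, 14−4→G=2, 14−6→G=0, 14−7→G=4. Hits: 2.
Stack B: need g' = 2⊕1 = 3. Options: 21−1→G=1, 21−2→G=0, 21−4→G=1, 21−6→G=4, 21−7→G=3. Hits: 1.

3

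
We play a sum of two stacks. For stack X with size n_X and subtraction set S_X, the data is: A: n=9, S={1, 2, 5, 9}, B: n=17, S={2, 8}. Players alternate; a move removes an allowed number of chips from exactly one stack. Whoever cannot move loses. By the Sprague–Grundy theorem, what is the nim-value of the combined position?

2

Stack A, S = {1, 2, 5, 9}:
G(0) = 0
G(1) = mex{0} = 1
G(2) = mex{1,0} = 2
G(3) = mex{2,1} = 0
G(4) = mex{0,2} = 1
G(5) = mex{1,0,0} = 2
G(6) = mex{2,1,1} = 0
G(7) = mex{0,2,2} = 1
G(8) = mex{1,0,0} = 2
G(9) = mex{2,1,1,0} = 3
G_A(9) = 3.
Stack B, S = {2, 8}:
G(0) = 0
G(1) = mex{} = 0
G(2) = mex{0} = 1
G(3) = mex{0} = 1
G(4) = mex{1} = 0
G(5) = mex{1} = 0
G(6) = mex{0} = 1
G(7) = mex{0} = 1
G(8) = mex{1,0} = 2
G(9) = mex{1,0} = 2
G(10) = mex{2,1} = 0
G(11) = mex{2,1} = 0
G(12) = mex{0,0} = 1
G(13) = mex{0,0} = 1
G(14) = mex{1,1} = 0
G(15) = mex{1,1} = 0
G(16) = mex{0,2} = 1
G(17) = mex{0,2} = 1
G_B(17) = 1.
Combined Grundy value = 3 ⊕ 1 = 2.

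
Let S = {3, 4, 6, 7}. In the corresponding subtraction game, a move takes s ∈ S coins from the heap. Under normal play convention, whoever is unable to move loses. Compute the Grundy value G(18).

n :  0  1  2  3  4  5  6  7  8  9 10 11 12 13 14 15 16 17 18
G :  0  0  0  1  1  1  2  2  2  3  0  0  0  1  1  1  2  2  2

2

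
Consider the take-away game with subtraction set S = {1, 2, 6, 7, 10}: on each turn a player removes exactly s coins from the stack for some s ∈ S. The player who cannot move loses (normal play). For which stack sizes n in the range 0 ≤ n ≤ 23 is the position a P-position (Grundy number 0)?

n :  0  1  2  3  4  5  6  7  8  9 10 11 12 13 14 15 16 17 18 19 20 21 22 23
G :  0  1  2  0  1  2  3  4  0  1  2  0  1  2  3  4  0  1  2  0  1  2  3  4
P-positions are exactly the n with G(n) = 0.

0, 3, 8, 11, 16, 19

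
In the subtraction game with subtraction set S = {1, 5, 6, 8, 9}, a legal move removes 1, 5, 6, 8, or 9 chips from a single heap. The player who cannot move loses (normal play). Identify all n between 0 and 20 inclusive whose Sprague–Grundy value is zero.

n :  0  1  2  3  4  5  6  7  8  9 10 11 12 13 14 15 16 17 18 19 20
G :  0  1  0  1  0  1  2  3  2  3  2  3  4  5  0  1  0  1  0  1  2
P-positions are exactly the n with G(n) = 0.

0, 2, 4, 14, 16, 18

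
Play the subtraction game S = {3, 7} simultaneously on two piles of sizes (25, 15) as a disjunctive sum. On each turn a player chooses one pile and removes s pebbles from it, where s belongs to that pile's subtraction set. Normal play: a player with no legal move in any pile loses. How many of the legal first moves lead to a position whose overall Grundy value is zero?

All piles use S = {3, 7}:
n :  0  1  2  3  4  5  6  7  8  9 10 11 12 13 14 15 16 17 18 19 20 21 22 23 24 25
G :  0  0  0  1  1  1  0  2  2  1  0  0  0  1  1  1  0  2  2  1  0  0  0  1  1  1
Pile A: G(25) = 1.
Pile B: G(15) = 1.
Combined Grundy value = 1 ⊕ 1 = 0.
A winning move leaves total XOR = 0, i.e. changes one component's Grundy value g to g ⊕ X where X is the current total.
Pile A: target g' = 1⊕0 = 1, but every legal move changes the Grundy value (mex property), so 0 moves.
Pile B: target g' = 1⊕0 = 1, but every legal move changes the Grundy value (mex property), so 0 moves.

0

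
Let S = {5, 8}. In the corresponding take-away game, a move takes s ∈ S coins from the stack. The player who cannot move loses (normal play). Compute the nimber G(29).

G(0) = 0
G(1) = mex{} = 0
G(2) = mex{} = 0
G(3) = mex{} = 0
G(4) = mex{} = 0
G(5) = mex{0} = 1
G(6) = mex{0} = 1
G(7) = mex{0} = 1
G(8) = mex{0,0} = 1
G(9) = mex{0,0} = 1
G(10) = mex{1,0} = 2
G(11) = mex{1,0} = 2
G(12) = mex{1,0} = 2
G(13) = mex{1,1} = 0
G(14) = mex{1,1} = 0
G(15) = mex{2,1} = 0
G(16) = mex{2,1} = 0
G(17) = mex{2,1} = 0
G(18) = mex{0,2} = 1
G(19) = mex{0,2} = 1
G(20) = mex{0,2} = 1
G(21) = mex{0,0} = 1
G(22) = mex{0,0} = 1
G(23) = mex{1,0} = 2
G(24) = mex{1,0} = 2
G(25) = mex{1,0} = 2
G(26) = mex{1,1} = 0
G(27) = mex{1,1} = 0
G(28) = mex{2,1} = 0
G(29) = mex{2,1} = 0

0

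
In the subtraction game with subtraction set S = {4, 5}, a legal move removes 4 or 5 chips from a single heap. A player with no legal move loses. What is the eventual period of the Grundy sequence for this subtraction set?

9

G(0) = 0
G(1) = mex{} = 0
G(2) = mex{} = 0
G(3) = mex{} = 0
G(4) = mex{0} = 1
G(5) = mex{0,0} = 1
G(6) = mex{0,0} = 1
G(7) = mex{0,0} = 1
G(8) = mex{1,0} = 2
G(9) = mex{1,1} = 0
G(10) = mex{1,1} = 0
G(11) = mex{1,1} = 0
G(12) = mex{2,1} = 0
G(13) = mex{0,2} = 1
G(14) = mex{0,0} = 1
G(15) = mex{0,0} = 1
G(16) = mex{0,0} = 1
G(17) = mex{1,0} = 2
G(18) = mex{1,1} = 0
G(19) = mex{1,1} = 0
G(n+9) = G(n) holds for n = 0,…,4 (a full window of length max(S) = 5), so the sequence is purely periodic with period 9.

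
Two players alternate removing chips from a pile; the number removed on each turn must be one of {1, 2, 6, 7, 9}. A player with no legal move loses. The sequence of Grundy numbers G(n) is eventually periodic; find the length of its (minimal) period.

8

G(0) = 0
G(1) = mex{0} = 1
G(2) = mex{1,0} = 2
G(3) = mex{2,1} = 0
G(4) = mex{0,2} = 1
G(5) = mex{1,0} = 2
G(6) = mex{2,1,0} = 3
G(7) = mex{3,2,1,0} = 4
G(8) = mex{4,3,2,1} = 0
G(9) = mex{0,4,0,2,0} = 1
G(10) = mex{1,0,1,0,1} = 2
G(11) = mex{2,1,2,1,2} = 0
G(12) = mex{0,2,3,2,0} = 1
G(13) = mex{1,0,4,3,1} = 2
G(14) = mex{2,1,0,4,2} = 3
G(15) = mex{3,2,1,0,3} = 4
G(16) = mex{4,3,2,1,4} = 0
G(17) = mex{0,4,0,2,0} = 1
G(18) = mex{1,0,1,0,1} = 2
G(n+8) = G(n) holds for n = 0,…,8 (a full window of length max(S) = 9), so the sequence is purely periodic with period 8.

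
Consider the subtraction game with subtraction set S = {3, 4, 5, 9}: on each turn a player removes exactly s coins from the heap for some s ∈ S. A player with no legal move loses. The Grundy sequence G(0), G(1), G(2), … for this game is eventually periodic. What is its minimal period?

14

G(0) = 0
G(1) = mex{} = 0
G(2) = mex{} = 0
G(3) = mex{0} = 1
G(4) = mex{0,0} = 1
G(5) = mex{0,0,0} = 1
G(6) = mex{1,0,0} = 2
G(7) = mex{1,1,0} = 2
G(8) = mex{1,1,1} = 0
G(9) = mex{2,1,1,0} = 3
G(10) = mex{2,2,1,0} = 3
G(11) = mex{0,2,2,0} = 1
G(12) = mex{3,0,2,1} = 4
G(13) = mex{3,3,0,1} = 2
G(14) = mex{1,3,3,1} = 0
G(15) = mex{4,1,3,2} = 0
G(16) = mex{2,4,1,2} = 0
G(17) = mex{0,2,4,0} = 1
G(18) = mex{0,0,2,3} = 1
G(19) = mex{0,0,0,3} = 1
G(20) = mex{1,0,0,1} = 2
G(21) = mex{1,1,0,4} = 2
G(22) = mex{1,1,1,2} = 0
G(23) = mex{2,1,1,0} = 3
G(24) = mex{2,2,1,0} = 3
G(25) = mex{0,2,2,0} = 1
G(26) = mex{3,0,2,1} = 4
G(27) = mex{3,3,0,1} = 2
G(28) = mex{1,3,3,1} = 0
G(29) = mex{4,1,3,2} = 0
G(n+14) = G(n) holds for n = 0,…,8 (a full window of length max(S) = 9), so the sequence is purely periodic with period 14.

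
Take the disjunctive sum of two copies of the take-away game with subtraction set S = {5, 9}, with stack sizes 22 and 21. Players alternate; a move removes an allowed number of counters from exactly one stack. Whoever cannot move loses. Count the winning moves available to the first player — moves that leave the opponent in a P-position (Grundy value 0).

0

All stacks use S = {5, 9}:
n :  0  1  2  3  4  5  6  7  8  9 10 11 12 13 14 15 16 17 18 19 20 21 22
G :  0  0  0  0  0  1  1  1  1  1  2  2  2  2  0  0  0  0  0  1  1  1  1
Stack A: G(22) = 1.
Stack B: G(21) = 1.
Combined Grundy value = 1 ⊕ 1 = 0.
A winning move leaves total XOR = 0, i.e. changes one component's Grundy value g to g ⊕ X where X is the current total.
Stack A: target g' = 1⊕0 = 1, but every legal move changes the Grundy value (mex property), so 0 moves.
Stack B: target g' = 1⊕0 = 1, but every legal move changes the Grundy value (mex property), so 0 moves.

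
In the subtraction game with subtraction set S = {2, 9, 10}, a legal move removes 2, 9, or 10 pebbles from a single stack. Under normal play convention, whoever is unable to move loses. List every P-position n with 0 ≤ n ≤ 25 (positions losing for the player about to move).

0, 1, 4, 5, 8, 12, 16, 19, 20, 23, 24

G(0) = 0
G(1) = mex{} = 0
G(2) = mex{0} = 1
G(3) = mex{0} = 1
G(4) = mex{1} = 0
G(5) = mex{1} = 0
G(6) = mex{0} = 1
G(7) = mex{0} = 1
G(8) = mex{1} = 0
G(9) = mex{1,0} = 2
G(10) = mex{0,0,0} = 1
G(11) = mex{2,1,0} = 3
G(12) = mex{1,1,1} = 0
G(13) = mex{3,0,1} = 2
G(14) = mex{0,0,0} = 1
G(15) = mex{2,1,0} = 3
G(16) = mex{1,1,1} = 0
G(17) = mex{3,0,1} = 2
G(18) = mex{0,2,0} = 1
G(19) = mex{2,1,2} = 0
G(20) = mex{1,3,1} = 0
G(21) = mex{0,0,3} = 1
G(22) = mex{0,2,0} = 1
G(23) = mex{1,1,2} = 0
G(24) = mex{1,3,1} = 0
G(25) = mex{0,0,3} = 1
P-positions are exactly the n with G(n) = 0.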